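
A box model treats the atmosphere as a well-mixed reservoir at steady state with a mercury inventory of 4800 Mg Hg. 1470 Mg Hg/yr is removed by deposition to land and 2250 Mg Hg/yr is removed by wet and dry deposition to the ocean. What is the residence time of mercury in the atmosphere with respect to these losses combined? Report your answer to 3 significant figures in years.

1.29 yr

Total removal = 1470 + 2250 = 3720.0 Mg Hg/yr.
τ = M / ΣF_out = 4800 / 3720.0 = 1.290 yr.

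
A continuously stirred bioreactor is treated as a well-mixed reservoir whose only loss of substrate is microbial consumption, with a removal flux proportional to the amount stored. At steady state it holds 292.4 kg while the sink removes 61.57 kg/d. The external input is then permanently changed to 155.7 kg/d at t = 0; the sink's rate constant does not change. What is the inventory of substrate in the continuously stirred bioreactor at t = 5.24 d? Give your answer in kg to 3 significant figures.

591 kg

Residence time τ = M₀/F₀ = 4.749 d. The eventual steady state is M_∞ = M₀·(F₁/F₀) = 292.4 × 155.7/61.57 = 739.43 kg.
The anomaly ΔM(t) = M(t) − M_∞ decays as ΔM₀·e^(−t/τ) with ΔM₀ = 292.4 − 739.43 = −447.0 kg.
At t = 5.24 d, e^(−t/τ) = e^(−1.103) = 0.3317, so ΔM = −148.3 kg and M = 739.43 − 148.3 = 591.13 kg.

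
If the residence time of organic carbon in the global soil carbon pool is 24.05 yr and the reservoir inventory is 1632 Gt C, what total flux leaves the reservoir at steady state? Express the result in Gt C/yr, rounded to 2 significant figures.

F = M / τ = 1632 / 24.05 = 67.86 Gt C/yr.

68 Gt C/yr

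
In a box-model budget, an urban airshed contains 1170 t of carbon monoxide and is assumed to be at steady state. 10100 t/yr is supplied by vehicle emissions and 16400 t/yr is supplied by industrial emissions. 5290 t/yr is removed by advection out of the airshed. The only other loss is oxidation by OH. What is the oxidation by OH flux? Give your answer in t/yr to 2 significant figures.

21000 t/yr

At steady state ΣF_in = ΣF_out.
ΣF_in = 10100 + 16400 = 26500 t/yr.
Oxidation by OH flux = ΣF_in − (5290) = 26500 − 5290 = 21210 t/yr.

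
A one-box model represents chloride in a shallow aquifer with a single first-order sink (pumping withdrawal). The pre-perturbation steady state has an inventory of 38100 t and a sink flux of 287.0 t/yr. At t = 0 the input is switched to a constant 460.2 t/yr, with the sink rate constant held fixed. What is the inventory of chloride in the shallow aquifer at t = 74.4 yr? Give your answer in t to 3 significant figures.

48000 t

The sink rate constant is k = F₀/M₀ = 287.0/38100 = 0.007533 yr⁻¹.
Solving dM/dt = F₁ − kM with M(0) = M₀ gives M(t) = F₁/k + (M₀ − F₁/k)·e^(−kt).
F₁/k = 460.2/0.007533 = 61093 t; kt = 0.007533 × 74.4 = 0.5604, e^(−kt) = 0.5710.
M(74.4) = 61093 + (38100 − 61093) × 0.5710 = 61093 − 13130 = 47965 t.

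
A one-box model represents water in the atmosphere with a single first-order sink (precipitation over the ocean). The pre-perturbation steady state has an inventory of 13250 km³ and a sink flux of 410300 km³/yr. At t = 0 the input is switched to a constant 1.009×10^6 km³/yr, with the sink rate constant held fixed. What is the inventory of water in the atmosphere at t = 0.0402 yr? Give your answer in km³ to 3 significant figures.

τ = M₀/F₀ = 13250/410300 = 0.03229 yr; rate constant k = 1/τ.
New steady state M_∞ = F₁/k = F₁·τ = 1.009×10^6 × 0.03229 = 32584 km³.
M(t) = M_∞ + (M₀ − M_∞)·e^(−t/τ); t/τ = 0.0402/0.03229 = 1.245, so e^(−t/τ) = 0.2880.
M(t) = 32584 − 19330 × 0.2880 = 27016 km³.

27000 km³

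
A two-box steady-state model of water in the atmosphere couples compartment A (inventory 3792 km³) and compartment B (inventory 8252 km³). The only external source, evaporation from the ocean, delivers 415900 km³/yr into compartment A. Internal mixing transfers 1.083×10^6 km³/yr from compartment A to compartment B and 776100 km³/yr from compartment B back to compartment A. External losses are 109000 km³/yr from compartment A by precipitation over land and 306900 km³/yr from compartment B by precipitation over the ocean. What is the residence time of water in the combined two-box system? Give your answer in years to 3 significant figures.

Treat the two boxes together as one reservoir: the mixing fluxes between them are internal recycling, so τ = ΣM / Σ(external losses).
M_total = 3792 + 8252 = 12044 km³.
ΣF_external_out = 109000 + 306900 = 415900 km³/yr.
τ = M_total / ΣF_ext = 12044 / 415900 = 0.02896 yr.

0.0290 yr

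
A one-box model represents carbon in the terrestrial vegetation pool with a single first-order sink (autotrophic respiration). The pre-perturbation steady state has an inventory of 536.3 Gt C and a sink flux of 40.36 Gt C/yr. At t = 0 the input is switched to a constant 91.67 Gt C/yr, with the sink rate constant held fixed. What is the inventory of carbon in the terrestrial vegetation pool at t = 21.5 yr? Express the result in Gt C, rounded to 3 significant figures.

1080 Gt C

The sink rate constant is k = F₀/M₀ = 40.36/536.3 = 0.07526 yr⁻¹.
Solving dM/dt = F₁ − kM with M(0) = M₀ gives M(t) = F₁/k + (M₀ − F₁/k)·e^(−kt).
F₁/k = 91.67/0.07526 = 1218.1 Gt C; kt = 0.07526 × 21.5 = 1.618, e^(−kt) = 0.1983.
M(21.5) = 1218.1 + (536.3 − 1218.1) × 0.1983 = 1218.1 − 135.2 = 1082.9 Gt C.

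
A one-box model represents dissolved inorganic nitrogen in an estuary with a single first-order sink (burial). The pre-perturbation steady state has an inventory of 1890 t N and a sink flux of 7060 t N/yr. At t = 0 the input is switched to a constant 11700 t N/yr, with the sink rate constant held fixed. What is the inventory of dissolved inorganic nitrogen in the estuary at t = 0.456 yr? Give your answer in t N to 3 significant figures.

τ = M₀/F₀ = 1890/7060 = 0.2677 yr; rate constant k = 1/τ.
New steady state M_∞ = F₁/k = F₁·τ = 11700 × 0.2677 = 3132.2 t N.
M(t) = M_∞ + (M₀ − M_∞)·e^(−t/τ); t/τ = 0.456/0.2677 = 1.703, so e^(−t/τ) = 0.1821.
M(t) = 3132.2 − 1242 × 0.1821 = 2906.0 t N.

2910 t N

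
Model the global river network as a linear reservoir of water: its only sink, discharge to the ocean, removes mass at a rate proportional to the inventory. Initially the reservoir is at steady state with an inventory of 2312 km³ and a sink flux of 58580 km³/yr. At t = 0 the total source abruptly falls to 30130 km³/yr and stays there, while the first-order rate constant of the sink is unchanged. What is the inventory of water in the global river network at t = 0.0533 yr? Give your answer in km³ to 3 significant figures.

Residence time τ = M₀/F₀ = 0.03947 yr. The eventual steady state is M_∞ = M₀·(F₁/F₀) = 2312 × 30130/58580 = 1189.2 km³.
The anomaly ΔM(t) = M(t) − M_∞ decays as ΔM₀·e^(−t/τ) with ΔM₀ = 2312 − 1189.2 = 1123 km³.
At t = 0.0533 yr, e^(−t/τ) = e^(−1.350) = 0.2591, so ΔM = 290.9 km³ and M = 1189.2 + 290.9 = 1480.1 km³.

1480 km³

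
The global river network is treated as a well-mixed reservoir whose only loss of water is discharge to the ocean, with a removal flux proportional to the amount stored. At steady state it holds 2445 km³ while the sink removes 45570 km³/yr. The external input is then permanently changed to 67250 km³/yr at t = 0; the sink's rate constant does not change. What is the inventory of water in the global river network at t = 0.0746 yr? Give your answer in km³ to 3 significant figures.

τ = M₀/F₀ = 2445/45570 = 0.05365 yr; rate constant k = 1/τ.
New steady state M_∞ = F₁/k = F₁·τ = 67250 × 0.05365 = 3608.2 km³.
M(t) = M_∞ + (M₀ − M_∞)·e^(−t/τ); t/τ = 0.0746/0.05365 = 1.390, so e^(−t/τ) = 0.2490.
M(t) = 3608.2 − 1163 × 0.2490 = 3318.6 km³.

3320 km³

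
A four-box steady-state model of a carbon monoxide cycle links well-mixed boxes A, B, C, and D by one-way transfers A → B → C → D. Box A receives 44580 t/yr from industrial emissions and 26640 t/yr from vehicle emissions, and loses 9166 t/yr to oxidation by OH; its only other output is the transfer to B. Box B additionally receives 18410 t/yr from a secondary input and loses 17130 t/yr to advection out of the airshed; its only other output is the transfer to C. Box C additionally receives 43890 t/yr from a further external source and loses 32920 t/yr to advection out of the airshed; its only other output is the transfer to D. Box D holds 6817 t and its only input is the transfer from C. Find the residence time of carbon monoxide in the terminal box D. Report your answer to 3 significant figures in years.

Box A: F(A→B) = (44580 + 26640) − 9166 = 62054 t/yr.
Box B: F(B→C) = (62054 + 18410) − 17130 = 63334 t/yr.
Box C: F(C→D) = (63334 + 43890) − 32920 = 74304 t/yr.
Box D throughput = its input = 74304 t/yr; τ = 6817 / 74304 = 0.09174 yr.

0.0917 yr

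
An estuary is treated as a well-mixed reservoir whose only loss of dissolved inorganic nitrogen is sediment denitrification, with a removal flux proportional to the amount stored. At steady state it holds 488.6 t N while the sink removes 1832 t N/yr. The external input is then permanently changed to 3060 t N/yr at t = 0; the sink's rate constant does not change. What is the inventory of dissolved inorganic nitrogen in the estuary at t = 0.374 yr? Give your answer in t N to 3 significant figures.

The sink rate constant is k = F₀/M₀ = 1832/488.6 = 3.749 yr⁻¹.
Solving dM/dt = F₁ − kM with M(0) = M₀ gives M(t) = F₁/k + (M₀ − F₁/k)·e^(−kt).
F₁/k = 3060/3.749 = 816.11 t N; kt = 3.749 × 0.374 = 1.402, e^(−kt) = 0.2460.
M(0.374) = 816.11 + (488.6 − 816.11) × 0.2460 = 816.11 − 80.58 = 735.53 t N.

736 t N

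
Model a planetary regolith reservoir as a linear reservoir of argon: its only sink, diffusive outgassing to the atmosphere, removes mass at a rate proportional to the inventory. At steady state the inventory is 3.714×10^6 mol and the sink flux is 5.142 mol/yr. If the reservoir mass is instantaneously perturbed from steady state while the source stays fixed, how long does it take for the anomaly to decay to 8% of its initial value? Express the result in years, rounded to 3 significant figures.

1.82×10^6 yr

For a linear reservoir the anomaly decays as exp(−t/τ) with τ = M/F = 3.714×10^6/5.142 = 722300 yr.
exp(−t/τ) = 0.08 ⇒ t = −τ ln(0.08) = 722300 × 2.526 = 1.824×10^6 yr.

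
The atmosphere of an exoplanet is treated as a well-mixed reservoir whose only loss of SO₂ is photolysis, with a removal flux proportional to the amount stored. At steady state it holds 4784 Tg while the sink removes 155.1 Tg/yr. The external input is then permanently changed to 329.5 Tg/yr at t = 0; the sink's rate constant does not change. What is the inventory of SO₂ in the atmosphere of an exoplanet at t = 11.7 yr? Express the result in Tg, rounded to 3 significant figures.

6480 Tg

Residence time τ = M₀/F₀ = 30.84 yr. The eventual steady state is M_∞ = M₀·(F₁/F₀) = 4784 × 329.5/155.1 = 10163 Tg.
The anomaly ΔM(t) = M(t) − M_∞ decays as ΔM₀·e^(−t/τ) with ΔM₀ = 4784 − 10163 = −5379 Tg.
At t = 11.7 yr, e^(−t/τ) = e^(−0.3793) = 0.6843, so ΔM = −3681 Tg and M = 10163 − 3681 = 6482.1 Tg.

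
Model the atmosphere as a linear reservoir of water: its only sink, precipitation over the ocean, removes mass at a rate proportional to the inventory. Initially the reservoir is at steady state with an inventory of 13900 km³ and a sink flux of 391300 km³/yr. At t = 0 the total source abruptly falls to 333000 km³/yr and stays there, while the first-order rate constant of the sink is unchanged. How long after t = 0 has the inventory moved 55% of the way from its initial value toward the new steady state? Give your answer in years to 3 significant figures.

τ = M₀/F₀ = 13900/391300 = 0.03552 yr.
The remaining gap fraction is e^(−t/τ); 55% covered ⇒ e^(−t/τ) = 0.450.
t = −τ ln(0.450) = 0.03552 × 0.7985 = 0.02837 yr.

0.0284 yr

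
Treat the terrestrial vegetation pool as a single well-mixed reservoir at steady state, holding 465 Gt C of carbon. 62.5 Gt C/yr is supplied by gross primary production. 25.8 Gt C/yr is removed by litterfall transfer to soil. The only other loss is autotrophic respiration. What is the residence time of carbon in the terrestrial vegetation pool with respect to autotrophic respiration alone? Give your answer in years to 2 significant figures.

At steady state ΣF_in = ΣF_out.
ΣF_in = 62.500 Gt C/yr.
Autotrophic respiration flux = ΣF_in − (25.8) = 62.500 − 25.80 = 36.70 Gt C/yr.
τ = M / F = 465 / 36.70 = 12.67 yr.

13 yr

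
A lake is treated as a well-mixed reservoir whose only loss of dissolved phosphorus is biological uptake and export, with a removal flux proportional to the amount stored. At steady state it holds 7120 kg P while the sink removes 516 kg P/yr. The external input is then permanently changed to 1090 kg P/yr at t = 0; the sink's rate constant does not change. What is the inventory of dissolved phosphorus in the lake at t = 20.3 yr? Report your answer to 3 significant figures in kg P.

τ = M₀/F₀ = 7120/516 = 13.80 yr; rate constant k = 1/τ.
New steady state M_∞ = F₁/k = F₁·τ = 1090 × 13.80 = 15040 kg P.
M(t) = M_∞ + (M₀ − M_∞)·e^(−t/τ); t/τ = 20.3/13.80 = 1.471, so e^(−t/τ) = 0.2297.
M(t) = 15040 − 7920 × 0.2297 = 13221 kg P.

13200 kg P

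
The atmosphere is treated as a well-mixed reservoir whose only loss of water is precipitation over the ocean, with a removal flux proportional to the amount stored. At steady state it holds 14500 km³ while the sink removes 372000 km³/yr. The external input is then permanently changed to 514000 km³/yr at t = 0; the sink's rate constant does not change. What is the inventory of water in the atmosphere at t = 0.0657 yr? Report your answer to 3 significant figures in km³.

19000 km³

The sink rate constant is k = F₀/M₀ = 372000/14500 = 25.66 yr⁻¹.
Solving dM/dt = F₁ − kM with M(0) = M₀ gives M(t) = F₁/k + (M₀ − F₁/k)·e^(−kt).
F₁/k = 514000/25.66 = 20035 km³; kt = 25.66 × 0.0657 = 1.686, e^(−kt) = 0.1853.
M(0.0657) = 20035 + (14500 − 20035) × 0.1853 = 20035 − 1026 = 19009 km³.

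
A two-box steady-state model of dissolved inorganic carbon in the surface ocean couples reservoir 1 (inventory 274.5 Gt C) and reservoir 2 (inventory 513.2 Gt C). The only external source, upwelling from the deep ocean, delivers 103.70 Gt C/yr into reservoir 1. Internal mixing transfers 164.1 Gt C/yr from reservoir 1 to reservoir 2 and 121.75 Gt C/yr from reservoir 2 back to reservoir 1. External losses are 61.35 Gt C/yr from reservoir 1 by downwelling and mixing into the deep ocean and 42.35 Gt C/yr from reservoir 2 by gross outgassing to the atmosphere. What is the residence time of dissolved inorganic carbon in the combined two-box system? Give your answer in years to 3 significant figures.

Treat the two boxes together as one reservoir: the mixing fluxes between them are internal recycling, so τ = ΣM / Σ(external losses).
M_total = 274.5 + 513.2 = 787.70 Gt C.
ΣF_external_out = 61.35 + 42.35 = 103.70 Gt C/yr.
τ = M_total / ΣF_ext = 787.70 / 103.70 = 7.596 yr.

7.60 yr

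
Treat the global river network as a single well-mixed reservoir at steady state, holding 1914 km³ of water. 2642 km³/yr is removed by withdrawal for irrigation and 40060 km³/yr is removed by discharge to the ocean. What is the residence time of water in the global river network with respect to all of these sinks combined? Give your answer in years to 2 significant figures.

0.045 yr

Total removal flux = 2642 + 40060 = 42702 km³/yr.
τ = M / ΣF_out = 1914 / 42702 = 0.04482 yr.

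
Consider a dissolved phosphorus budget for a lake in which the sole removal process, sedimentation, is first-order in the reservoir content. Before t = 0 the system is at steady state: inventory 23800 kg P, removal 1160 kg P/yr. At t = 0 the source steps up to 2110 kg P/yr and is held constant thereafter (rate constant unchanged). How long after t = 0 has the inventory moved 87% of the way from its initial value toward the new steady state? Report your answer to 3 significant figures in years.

τ = M₀/F₀ = 23800/1160 = 20.52 yr.
The remaining gap fraction is e^(−t/τ); 87% covered ⇒ e^(−t/τ) = 0.130.
t = −τ ln(0.130) = 20.52 × 2.040 = 41.86 yr.

41.9 yr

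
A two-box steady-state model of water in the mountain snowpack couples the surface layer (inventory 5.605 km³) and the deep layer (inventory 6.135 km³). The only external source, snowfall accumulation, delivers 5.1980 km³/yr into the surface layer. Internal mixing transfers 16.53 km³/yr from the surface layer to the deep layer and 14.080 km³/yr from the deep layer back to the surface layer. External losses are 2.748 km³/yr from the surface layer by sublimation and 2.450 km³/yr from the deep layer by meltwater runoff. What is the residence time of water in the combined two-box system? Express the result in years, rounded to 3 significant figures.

For the system as a whole, the A↔B exchange is internal and contributes nothing to the throughput; only the external sinks remove mass.
M_total = 5.605 + 6.135 = 11.740 km³.
ΣF_external_out = 2.748 + 2.450 = 5.1980 km³/yr.
τ = M_total / ΣF_ext = 11.740 / 5.1980 = 2.259 yr.

2.26 yr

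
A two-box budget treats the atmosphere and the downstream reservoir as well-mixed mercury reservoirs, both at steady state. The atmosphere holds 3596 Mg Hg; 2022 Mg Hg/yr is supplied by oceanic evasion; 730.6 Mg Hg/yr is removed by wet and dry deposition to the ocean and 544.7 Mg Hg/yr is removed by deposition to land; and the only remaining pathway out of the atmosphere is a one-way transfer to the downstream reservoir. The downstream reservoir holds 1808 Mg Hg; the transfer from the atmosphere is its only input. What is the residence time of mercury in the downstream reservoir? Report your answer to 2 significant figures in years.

Balance the atmosphere: ΣF_in = 2022.0 Mg Hg/yr.
Transfer to the downstream reservoir = ΣF_in − (730.6 + 544.7) = 746.70 Mg Hg/yr.
At steady state the output of the downstream reservoir equals its input, 746.70 Mg Hg/yr.
τ = M / F = 1808 / 746.70 = 2.421 yr.

2.4 yr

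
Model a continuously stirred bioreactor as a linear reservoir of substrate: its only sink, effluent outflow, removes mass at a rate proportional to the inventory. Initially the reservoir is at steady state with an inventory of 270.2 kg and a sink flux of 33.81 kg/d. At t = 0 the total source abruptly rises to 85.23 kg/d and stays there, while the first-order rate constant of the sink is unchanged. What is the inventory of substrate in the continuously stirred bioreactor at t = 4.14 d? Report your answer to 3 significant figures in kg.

Residence time τ = M₀/F₀ = 7.992 d. The eventual steady state is M_∞ = M₀·(F₁/F₀) = 270.2 × 85.23/33.81 = 681.13 kg.
The anomaly ΔM(t) = M(t) − M_∞ decays as ΔM₀·e^(−t/τ) with ΔM₀ = 270.2 − 681.13 = −410.9 kg.
At t = 4.14 d, e^(−t/τ) = e^(−0.5180) = 0.5957, so ΔM = −244.8 kg and M = 681.13 − 244.8 = 436.35 kg.

436 kg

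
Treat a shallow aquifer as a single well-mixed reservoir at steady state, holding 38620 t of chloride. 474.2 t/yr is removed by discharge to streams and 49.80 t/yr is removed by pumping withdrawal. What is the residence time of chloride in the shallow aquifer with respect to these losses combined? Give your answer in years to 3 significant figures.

Total removal = 474.2 + 49.80 = 524.00 t/yr.
τ = M / ΣF_out = 38620 / 524.00 = 73.70 yr.

73.7 yr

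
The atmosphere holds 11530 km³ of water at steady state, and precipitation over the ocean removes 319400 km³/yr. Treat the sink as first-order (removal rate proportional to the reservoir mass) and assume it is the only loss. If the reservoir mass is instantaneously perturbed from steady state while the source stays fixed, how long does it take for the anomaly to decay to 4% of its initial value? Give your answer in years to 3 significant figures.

0.116 yr

For a linear reservoir the anomaly decays as exp(−t/τ) with τ = M/F = 11530/319400 = 0.03610 yr.
exp(−t/τ) = 0.04 ⇒ t = −τ ln(0.04) = 0.03610 × 3.219 = 0.1162 yr.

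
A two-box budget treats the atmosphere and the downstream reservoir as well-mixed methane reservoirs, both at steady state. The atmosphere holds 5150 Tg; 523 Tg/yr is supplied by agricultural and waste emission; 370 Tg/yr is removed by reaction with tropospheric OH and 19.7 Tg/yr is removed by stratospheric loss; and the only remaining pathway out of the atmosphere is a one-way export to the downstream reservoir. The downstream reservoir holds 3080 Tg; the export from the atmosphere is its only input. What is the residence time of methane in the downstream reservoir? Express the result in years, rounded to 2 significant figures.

23 yr

Balance the atmosphere: ΣF_in = 523.00 Tg/yr.
Export to the downstream reservoir = ΣF_in − (370 + 19.7) = 133.30 Tg/yr.
At steady state the output of the downstream reservoir equals its input, 133.30 Tg/yr.
τ = M / F = 3080 / 133.30 = 23.11 yr.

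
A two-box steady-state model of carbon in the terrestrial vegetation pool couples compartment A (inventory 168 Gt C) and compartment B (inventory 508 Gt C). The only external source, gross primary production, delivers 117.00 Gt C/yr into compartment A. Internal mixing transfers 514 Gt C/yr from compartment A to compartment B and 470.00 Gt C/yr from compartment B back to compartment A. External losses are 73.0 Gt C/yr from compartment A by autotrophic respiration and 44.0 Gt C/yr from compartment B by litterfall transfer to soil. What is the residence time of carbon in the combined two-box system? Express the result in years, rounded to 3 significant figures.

5.78 yr

For the system as a whole, the A↔B exchange is internal and contributes nothing to the throughput; only the external sinks remove mass.
M_total = 168 + 508 = 676.00 Gt C.
ΣF_external_out = 73.0 + 44.0 = 117.00 Gt C/yr.
τ = M_total / ΣF_ext = 676.00 / 117.00 = 5.778 yr.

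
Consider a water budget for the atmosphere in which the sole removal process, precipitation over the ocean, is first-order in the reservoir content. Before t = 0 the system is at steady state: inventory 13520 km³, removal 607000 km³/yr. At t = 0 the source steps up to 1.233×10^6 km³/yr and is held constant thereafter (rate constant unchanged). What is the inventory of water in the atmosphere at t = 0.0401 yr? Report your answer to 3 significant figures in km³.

25200 km³

τ = M₀/F₀ = 13520/607000 = 0.02227 yr; rate constant k = 1/τ.
New steady state M_∞ = F₁/k = F₁·τ = 1.233×10^6 × 0.02227 = 27463 km³.
M(t) = M_∞ + (M₀ − M_∞)·e^(−t/τ); t/τ = 0.0401/0.02227 = 1.800, so e^(−t/τ) = 0.1652.
M(t) = 27463 − 13940 × 0.1652 = 25159 km³.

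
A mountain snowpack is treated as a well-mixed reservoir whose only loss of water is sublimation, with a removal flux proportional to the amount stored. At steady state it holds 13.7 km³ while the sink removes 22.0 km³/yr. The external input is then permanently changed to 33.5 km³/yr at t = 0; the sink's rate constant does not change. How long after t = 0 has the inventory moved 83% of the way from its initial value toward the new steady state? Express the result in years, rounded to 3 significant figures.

1.10 yr

τ = M₀/F₀ = 13.7/22.0 = 0.6227 yr.
The remaining gap fraction is e^(−t/τ); 83% covered ⇒ e^(−t/τ) = 0.170.
t = −τ ln(0.170) = 0.6227 × 1.772 = 1.103 yr.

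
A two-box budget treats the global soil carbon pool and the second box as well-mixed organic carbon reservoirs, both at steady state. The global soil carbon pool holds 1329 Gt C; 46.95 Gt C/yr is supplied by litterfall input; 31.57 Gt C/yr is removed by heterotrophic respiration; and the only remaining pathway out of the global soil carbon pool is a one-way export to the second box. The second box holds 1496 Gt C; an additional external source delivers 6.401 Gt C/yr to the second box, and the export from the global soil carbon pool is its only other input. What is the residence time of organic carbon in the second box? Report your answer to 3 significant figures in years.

Balance the global soil carbon pool: ΣF_in = 46.950 Gt C/yr.
Export to the second box = ΣF_in − (31.57) = 15.380 Gt C/yr.
Total input to the second box = 15.380 + 6.401 = 21.781 Gt C/yr; at steady state this equals its total output.
τ = M / F = 1496 / 21.781 = 68.68 yr.

68.7 yr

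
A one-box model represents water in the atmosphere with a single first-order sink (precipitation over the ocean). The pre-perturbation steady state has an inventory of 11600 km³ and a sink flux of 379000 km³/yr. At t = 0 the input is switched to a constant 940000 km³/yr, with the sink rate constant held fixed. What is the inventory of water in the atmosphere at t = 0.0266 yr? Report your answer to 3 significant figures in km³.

τ = M₀/F₀ = 11600/379000 = 0.03061 yr; rate constant k = 1/τ.
New steady state M_∞ = F₁/k = F₁·τ = 940000 × 0.03061 = 28770 km³.
M(t) = M_∞ + (M₀ − M_∞)·e^(−t/τ); t/τ = 0.0266/0.03061 = 0.8691, so e^(−t/τ) = 0.4193.
M(t) = 28770 − 17170 × 0.4193 = 21570 km³.

21600 km³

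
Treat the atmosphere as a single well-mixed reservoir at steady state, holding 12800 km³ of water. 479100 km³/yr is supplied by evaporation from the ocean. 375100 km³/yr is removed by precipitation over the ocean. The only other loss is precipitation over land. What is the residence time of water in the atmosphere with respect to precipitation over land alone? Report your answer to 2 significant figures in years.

0.12 yr

At steady state ΣF_in = ΣF_out.
ΣF_in = 479100 km³/yr.
Precipitation over land flux = ΣF_in − (375100) = 479100 − 375100 = 104000 km³/yr.
τ = M / F = 12800 / 104000 = 0.1231 yr.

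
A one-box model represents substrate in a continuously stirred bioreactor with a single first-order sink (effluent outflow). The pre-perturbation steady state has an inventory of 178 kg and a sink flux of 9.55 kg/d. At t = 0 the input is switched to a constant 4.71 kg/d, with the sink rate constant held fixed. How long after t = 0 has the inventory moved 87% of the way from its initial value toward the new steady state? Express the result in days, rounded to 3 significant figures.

38.0 d

τ = M₀/F₀ = 178/9.55 = 18.64 d.
The remaining gap fraction is e^(−t/τ); 87% covered ⇒ e^(−t/τ) = 0.130.
t = −τ ln(0.130) = 18.64 × 2.040 = 38.03 d.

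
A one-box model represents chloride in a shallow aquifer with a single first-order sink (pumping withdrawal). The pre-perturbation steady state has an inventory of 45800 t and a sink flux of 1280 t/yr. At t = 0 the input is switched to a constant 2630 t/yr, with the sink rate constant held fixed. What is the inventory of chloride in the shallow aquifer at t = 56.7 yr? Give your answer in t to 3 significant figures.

τ = M₀/F₀ = 45800/1280 = 35.78 yr; rate constant k = 1/τ.
New steady state M_∞ = F₁/k = F₁·τ = 2630 × 35.78 = 94105 t.
M(t) = M_∞ + (M₀ − M_∞)·e^(−t/τ); t/τ = 56.7/35.78 = 1.585, so e^(−t/τ) = 0.2050.
M(t) = 94105 − 48300 × 0.2050 = 84201 t.

84200 t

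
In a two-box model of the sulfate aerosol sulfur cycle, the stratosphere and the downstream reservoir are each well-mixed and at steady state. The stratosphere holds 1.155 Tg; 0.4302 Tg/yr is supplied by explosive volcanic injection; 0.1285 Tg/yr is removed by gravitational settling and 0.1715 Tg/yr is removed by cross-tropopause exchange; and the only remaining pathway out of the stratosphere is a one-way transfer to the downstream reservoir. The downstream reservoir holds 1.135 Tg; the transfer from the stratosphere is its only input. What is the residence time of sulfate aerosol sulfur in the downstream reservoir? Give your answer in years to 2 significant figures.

8.7 yr

Balance the stratosphere: ΣF_in = 0.43020 Tg/yr.
Transfer to the downstream reservoir = ΣF_in − (0.1285 + 0.1715) = 0.13020 Tg/yr.
At steady state the output of the downstream reservoir equals its input, 0.13020 Tg/yr.
τ = M / F = 1.135 / 0.13020 = 8.717 yr.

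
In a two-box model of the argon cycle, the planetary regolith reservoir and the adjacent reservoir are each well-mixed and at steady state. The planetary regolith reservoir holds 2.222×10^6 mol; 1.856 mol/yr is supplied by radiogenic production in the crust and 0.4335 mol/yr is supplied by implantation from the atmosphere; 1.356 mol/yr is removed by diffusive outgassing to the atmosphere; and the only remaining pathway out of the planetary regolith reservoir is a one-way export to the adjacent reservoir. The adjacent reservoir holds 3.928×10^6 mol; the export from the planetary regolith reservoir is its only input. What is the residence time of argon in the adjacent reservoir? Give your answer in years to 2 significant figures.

4.2×10^6 yr

Balance the planetary regolith reservoir: ΣF_in = 1.856 + 0.4335 = 2.2895 mol/yr.
Export to the adjacent reservoir = ΣF_in − (1.356) = 0.93350 mol/yr.
At steady state the output of the adjacent reservoir equals its input, 0.93350 mol/yr.
τ = M / F = 3.928×10^6 / 0.93350 = 4.208×10^6 yr.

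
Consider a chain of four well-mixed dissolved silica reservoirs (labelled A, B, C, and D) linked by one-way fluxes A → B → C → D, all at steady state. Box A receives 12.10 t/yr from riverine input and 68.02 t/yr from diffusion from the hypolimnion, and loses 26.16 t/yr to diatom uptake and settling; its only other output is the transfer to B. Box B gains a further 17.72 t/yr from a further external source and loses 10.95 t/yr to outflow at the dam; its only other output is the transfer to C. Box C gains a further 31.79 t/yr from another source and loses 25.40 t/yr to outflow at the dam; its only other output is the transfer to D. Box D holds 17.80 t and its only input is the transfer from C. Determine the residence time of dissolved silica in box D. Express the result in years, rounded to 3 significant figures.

0.265 yr

Box A: F(A→B) = (12.10 + 68.02) − 26.16 = 53.960 t/yr.
Box B: F(B→C) = (53.960 + 17.72) − 10.95 = 60.730 t/yr.
Box C: F(C→D) = (60.730 + 31.79) − 25.40 = 67.120 t/yr.
Box D throughput = its input = 67.120 t/yr; τ = 17.80 / 67.120 = 0.2652 yr.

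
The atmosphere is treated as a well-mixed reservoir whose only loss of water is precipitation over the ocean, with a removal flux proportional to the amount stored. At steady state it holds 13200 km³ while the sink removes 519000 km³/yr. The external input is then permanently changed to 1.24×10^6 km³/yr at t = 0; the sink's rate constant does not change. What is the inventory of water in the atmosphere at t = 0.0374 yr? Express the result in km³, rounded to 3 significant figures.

The sink rate constant is k = F₀/M₀ = 519000/13200 = 39.32 yr⁻¹.
Solving dM/dt = F₁ − kM with M(0) = M₀ gives M(t) = F₁/k + (M₀ − F₁/k)·e^(−kt).
F₁/k = 1.24×10^6/39.32 = 31538 km³; kt = 39.32 × 0.0374 = 1.471, e^(−kt) = 0.2298.
M(0.0374) = 31538 + (13200 − 31538) × 0.2298 = 31538 − 4214 = 27323 km³.

27300 km³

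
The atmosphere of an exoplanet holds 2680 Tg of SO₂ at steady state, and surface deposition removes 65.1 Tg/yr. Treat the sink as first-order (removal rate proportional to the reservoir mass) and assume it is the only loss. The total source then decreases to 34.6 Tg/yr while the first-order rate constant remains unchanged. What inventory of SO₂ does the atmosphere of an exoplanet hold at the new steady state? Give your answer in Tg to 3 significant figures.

1420 Tg

Rate constant k = F/M = 65.1 / 2680 = 0.02429 yr⁻¹.
At the new steady state, source = k·M_new ⇒ M_new = 34.6 / 0.02429 = 1424 Tg.
(Equivalently M_new = M × F_new/F_old = 2680 × 34.6/65.1.)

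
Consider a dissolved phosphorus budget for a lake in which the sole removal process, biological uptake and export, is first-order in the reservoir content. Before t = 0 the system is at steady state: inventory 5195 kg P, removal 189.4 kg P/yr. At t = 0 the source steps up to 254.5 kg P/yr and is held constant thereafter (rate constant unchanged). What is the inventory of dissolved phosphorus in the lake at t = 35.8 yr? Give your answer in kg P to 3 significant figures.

Residence time τ = M₀/F₀ = 27.43 yr. The eventual steady state is M_∞ = M₀·(F₁/F₀) = 5195 × 254.5/189.4 = 6980.6 kg P.
The anomaly ΔM(t) = M(t) − M_∞ decays as ΔM₀·e^(−t/τ) with ΔM₀ = 5195 − 6980.6 = −1786 kg P.
At t = 35.8 yr, e^(−t/τ) = e^(−1.305) = 0.2711, so ΔM = −484.1 kg P and M = 6980.6 − 484.1 = 6496.5 kg P.

6500 kg P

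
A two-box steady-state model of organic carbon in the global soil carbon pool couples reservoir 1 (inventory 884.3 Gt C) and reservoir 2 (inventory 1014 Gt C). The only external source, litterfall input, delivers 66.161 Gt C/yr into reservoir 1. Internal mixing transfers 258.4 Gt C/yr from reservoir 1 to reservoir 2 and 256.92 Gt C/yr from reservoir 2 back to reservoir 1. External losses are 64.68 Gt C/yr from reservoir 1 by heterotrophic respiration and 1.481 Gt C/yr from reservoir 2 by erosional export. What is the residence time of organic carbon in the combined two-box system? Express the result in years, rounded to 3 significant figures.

28.7 yr

Treat the two boxes together as one reservoir: the mixing fluxes between them are internal recycling, so τ = ΣM / Σ(external losses).
M_total = 884.3 + 1014 = 1898.3 Gt C.
ΣF_external_out = 64.68 + 1.481 = 66.161 Gt C/yr.
τ = M_total / ΣF_ext = 1898.3 / 66.161 = 28.69 yr.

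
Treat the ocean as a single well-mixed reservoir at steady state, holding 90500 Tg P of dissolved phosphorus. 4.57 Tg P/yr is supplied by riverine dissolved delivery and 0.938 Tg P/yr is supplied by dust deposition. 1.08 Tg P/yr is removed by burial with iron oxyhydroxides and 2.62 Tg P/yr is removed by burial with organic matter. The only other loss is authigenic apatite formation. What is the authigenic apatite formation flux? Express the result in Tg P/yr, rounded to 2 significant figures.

1.8 Tg P/yr

At steady state ΣF_in = ΣF_out.
ΣF_in = 4.57 + 0.938 = 5.5080 Tg P/yr.
Authigenic apatite formation flux = ΣF_in − (1.08 + 2.62) = 5.5080 − 3.700 = 1.808 Tg P/yr.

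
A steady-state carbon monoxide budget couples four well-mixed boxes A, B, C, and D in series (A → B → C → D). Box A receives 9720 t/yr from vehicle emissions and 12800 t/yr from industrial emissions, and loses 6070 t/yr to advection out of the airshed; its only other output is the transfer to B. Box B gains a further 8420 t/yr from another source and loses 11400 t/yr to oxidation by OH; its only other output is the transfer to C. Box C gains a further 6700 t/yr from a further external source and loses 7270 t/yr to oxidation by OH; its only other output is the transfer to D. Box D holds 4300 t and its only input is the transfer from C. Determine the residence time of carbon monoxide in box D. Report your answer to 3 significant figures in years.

Box A: F(A→B) = (9720 + 12800) − 6070 = 16450 t/yr.
Box B: F(B→C) = (16450 + 8420) − 11400 = 13470 t/yr.
Box C: F(C→D) = (13470 + 6700) − 7270 = 12900 t/yr.
Box D throughput = its input = 12900 t/yr; τ = 4300 / 12900 = 0.3333 yr.

0.333 yr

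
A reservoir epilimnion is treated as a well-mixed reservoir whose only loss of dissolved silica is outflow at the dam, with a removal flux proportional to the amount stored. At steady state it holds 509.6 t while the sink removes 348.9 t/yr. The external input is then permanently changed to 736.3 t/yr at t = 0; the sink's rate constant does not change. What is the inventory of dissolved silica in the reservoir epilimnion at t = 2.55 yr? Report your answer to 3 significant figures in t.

977 t

Residence time τ = M₀/F₀ = 1.461 yr. The eventual steady state is M_∞ = M₀·(F₁/F₀) = 509.6 × 736.3/348.9 = 1075.4 t.
The anomaly ΔM(t) = M(t) − M_∞ decays as ΔM₀·e^(−t/τ) with ΔM₀ = 509.6 − 1075.4 = −565.8 t.
At t = 2.55 yr, e^(−t/τ) = e^(−1.746) = 0.1745, so ΔM = −98.73 t and M = 1075.4 − 98.73 = 976.70 t.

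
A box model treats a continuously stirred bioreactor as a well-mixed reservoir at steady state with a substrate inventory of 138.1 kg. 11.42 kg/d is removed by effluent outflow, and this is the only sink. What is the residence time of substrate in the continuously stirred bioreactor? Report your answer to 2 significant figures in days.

τ = M / F = 138.1 / 11.42 = 12.09 d.

12 d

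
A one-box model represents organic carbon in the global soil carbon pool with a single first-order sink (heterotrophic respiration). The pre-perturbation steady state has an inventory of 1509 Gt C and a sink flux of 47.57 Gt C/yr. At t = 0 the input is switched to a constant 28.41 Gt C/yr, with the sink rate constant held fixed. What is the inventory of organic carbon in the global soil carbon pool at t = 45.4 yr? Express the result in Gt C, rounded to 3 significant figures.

Residence time τ = M₀/F₀ = 31.72 yr. The eventual steady state is M_∞ = M₀·(F₁/F₀) = 1509 × 28.41/47.57 = 901.21 Gt C.
The anomaly ΔM(t) = M(t) − M_∞ decays as ΔM₀·e^(−t/τ) with ΔM₀ = 1509 − 901.21 = 607.8 Gt C.
At t = 45.4 yr, e^(−t/τ) = e^(−1.431) = 0.2390, so ΔM = 145.3 Gt C and M = 901.21 + 145.3 = 1046.5 Gt C.

1050 Gt C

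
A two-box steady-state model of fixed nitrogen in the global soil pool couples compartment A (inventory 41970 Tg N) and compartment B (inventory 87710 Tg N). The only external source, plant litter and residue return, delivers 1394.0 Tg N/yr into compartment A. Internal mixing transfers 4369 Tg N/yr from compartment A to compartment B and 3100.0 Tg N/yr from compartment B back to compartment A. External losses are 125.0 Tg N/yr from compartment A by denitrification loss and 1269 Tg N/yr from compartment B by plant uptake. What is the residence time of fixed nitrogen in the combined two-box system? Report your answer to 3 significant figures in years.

For the system as a whole, the A↔B exchange is internal and contributes nothing to the throughput; only the external sinks remove mass.
M_total = 41970 + 87710 = 129680 Tg N.
ΣF_external_out = 125.0 + 1269 = 1394.0 Tg N/yr.
τ = M_total / ΣF_ext = 129680 / 1394.0 = 93.03 yr.

93.0 yr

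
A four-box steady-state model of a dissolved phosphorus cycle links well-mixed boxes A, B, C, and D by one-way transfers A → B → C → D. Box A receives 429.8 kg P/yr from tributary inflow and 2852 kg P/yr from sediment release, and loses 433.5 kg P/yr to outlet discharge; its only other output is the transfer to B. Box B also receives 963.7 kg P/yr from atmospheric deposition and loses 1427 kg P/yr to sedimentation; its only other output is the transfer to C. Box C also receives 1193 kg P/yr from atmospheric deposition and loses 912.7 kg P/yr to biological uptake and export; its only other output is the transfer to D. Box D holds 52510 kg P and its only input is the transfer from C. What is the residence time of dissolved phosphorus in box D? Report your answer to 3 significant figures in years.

Box A: F(A→B) = (429.8 + 2852) − 433.5 = 2848.3 kg P/yr.
Box B: F(B→C) = (2848.3 + 963.7) − 1427 = 2385.0 kg P/yr.
Box C: F(C→D) = (2385.0 + 1193) − 912.7 = 2665.3 kg P/yr.
Box D throughput = its input = 2665.3 kg P/yr; τ = 52510 / 2665.3 = 19.70 yr.

19.7 yr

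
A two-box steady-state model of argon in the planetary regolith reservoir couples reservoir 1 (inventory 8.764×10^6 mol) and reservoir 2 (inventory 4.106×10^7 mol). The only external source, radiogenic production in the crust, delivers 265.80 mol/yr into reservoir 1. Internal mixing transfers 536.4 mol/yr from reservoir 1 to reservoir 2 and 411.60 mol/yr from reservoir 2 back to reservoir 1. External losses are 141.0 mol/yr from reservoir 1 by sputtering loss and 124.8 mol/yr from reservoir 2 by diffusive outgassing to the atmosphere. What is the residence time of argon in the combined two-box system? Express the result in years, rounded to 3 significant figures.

Residence time in the combined system uses the total inventory and the total *external* removal — internal exchanges between the two boxes cancel.
M_total = 8.764×10^6 + 4.106×10^7 = 4.9824×10^7 mol.
ΣF_external_out = 141.0 + 124.8 = 265.80 mol/yr.
τ = M_total / ΣF_ext = 4.9824×10^7 / 265.80 = 187400 yr.

187000 yr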